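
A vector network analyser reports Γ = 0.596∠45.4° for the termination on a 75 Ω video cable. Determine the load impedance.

Z_L = Z_0·(1 + Γ)/(1 − Γ) = 75·(1.42 + j0.424)/(0.582 − j0.424)

Z_L ≈ 93.3 + j123 Ω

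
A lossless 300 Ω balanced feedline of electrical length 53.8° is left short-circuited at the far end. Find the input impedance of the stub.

Z_in ≈ +j410 Ω

tan(βl) = 1.37
For a short-circuited stub, Z_in = jZ_0·tan(βl)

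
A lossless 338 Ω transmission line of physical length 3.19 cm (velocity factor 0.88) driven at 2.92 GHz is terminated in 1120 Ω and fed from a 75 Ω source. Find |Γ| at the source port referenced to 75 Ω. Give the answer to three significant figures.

|Γ| ≈ 0.738

λ = v/f = 0.88·c / 2.92 GHz = 0.0904 m
βl = 2π·l/λ = 2π × 0.353 = 127°
tan(βl) = -1.33
Z_in = Z_0·(Z_L + jZ_0·tanβl)/(Z_0 + jZ_L·tanβl) = 152 + j220 Ω
Γ_s = (Z_in − Z_s)/(Z_in + Z_s) = (77.1 + j220)/(227 + j220), |Γ_s| = 0.738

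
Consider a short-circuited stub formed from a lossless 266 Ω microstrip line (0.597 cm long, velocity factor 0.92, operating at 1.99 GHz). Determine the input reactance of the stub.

λ = v/f = 0.92·c / 1.99 GHz = 0.139 m
βl = 2π·l/λ = 2π × 0.043 = 15.5°
tan(βl) = 0.277
For a short-circuited stub, Z_in = jZ_0·tan(βl)

X_in ≈ 73.7 Ω (inductive)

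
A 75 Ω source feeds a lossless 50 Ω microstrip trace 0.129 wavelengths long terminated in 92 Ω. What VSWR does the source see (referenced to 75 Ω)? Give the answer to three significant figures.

βl = 2π × 0.129 = 46.4°
tan(βl) = 1.05
Z_in = Z_0·(Z_L + jZ_0·tanβl)/(Z_0 + jZ_L·tanβl) = 40.8 − j26.4 Ω
Γ_s = (Z_in − Z_s)/(Z_in + Z_s) = (-34.2 − j26.4)/(116 − j26.4), |Γ_s| = 0.364
VSWR = (1 + |Γ_s|)/(1 − |Γ_s|)

VSWR ≈ 2.14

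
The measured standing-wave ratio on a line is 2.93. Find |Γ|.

|Γ| = (S − 1)/(S + 1) = (2.93 − 1)/(2.93 + 1) = 1.93/3.93

|Γ| ≈ 0.491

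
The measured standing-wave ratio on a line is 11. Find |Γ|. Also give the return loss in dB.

|Γ| ≈ 0.833; return loss ≈ 1.58 dB

|Γ| = (S − 1)/(S + 1) = (11 − 1)/(11 + 1) = 10/12
RL = −20·log₁₀|Γ| = −20·log₁₀(0.833)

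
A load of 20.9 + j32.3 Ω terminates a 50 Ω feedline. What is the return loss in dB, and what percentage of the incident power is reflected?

Γ = (-29.1 + j32.3)/(70.9 + j32.3), |Γ| = 0.558
RL = −20·log₁₀(0.558) = 5.07 dB
P_refl/P_inc = |Γ|² = 0.311

RL ≈ 5.07 dB; 31.1% of incident power reflected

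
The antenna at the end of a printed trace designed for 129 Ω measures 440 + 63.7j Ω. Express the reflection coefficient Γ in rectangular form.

Γ ≈ 0.552 + j0.0501

Γ = (Z_L − Z_0)/(Z_L + Z_0) = (311 + j63.7)/(569 + j63.7)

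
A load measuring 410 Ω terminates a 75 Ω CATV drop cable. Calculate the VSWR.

VSWR ≈ 5.47

Γ = (410 − 75)/(410 + 75) = 0.691
VSWR = (1 + 0.691)/(1 − 0.691)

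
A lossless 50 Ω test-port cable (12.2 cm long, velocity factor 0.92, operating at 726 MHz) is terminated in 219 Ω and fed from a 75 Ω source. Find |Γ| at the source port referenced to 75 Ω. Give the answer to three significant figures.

λ = v/f = 0.92·c / 726 MHz = 0.38 m
βl = 2π·l/λ = 2π × 0.321 = 116°
tan(βl) = -2.09
Z_in = Z_0·(Z_L + jZ_0·tanβl)/(Z_0 + jZ_L·tanβl) = 13.9 + j22.4 Ω
Γ_s = (Z_in − Z_s)/(Z_in + Z_s) = (-61.1 + j22.4)/(88.9 + j22.4), |Γ_s| = 0.711

|Γ| ≈ 0.711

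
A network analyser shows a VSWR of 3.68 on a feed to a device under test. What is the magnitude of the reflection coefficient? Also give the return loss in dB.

|Γ| = (S − 1)/(S + 1) = (3.68 − 1)/(3.68 + 1) = 2.68/4.68
RL = −20·log₁₀|Γ| = −20·log₁₀(0.573)

|Γ| ≈ 0.573; return loss ≈ 4.84 dB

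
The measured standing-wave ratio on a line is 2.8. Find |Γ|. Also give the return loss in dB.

|Γ| ≈ 0.474; return loss ≈ 6.49 dB

|Γ| = (S − 1)/(S + 1) = (2.8 − 1)/(2.8 + 1) = 1.8/3.8
RL = −20·log₁₀|Γ| = −20·log₁₀(0.474)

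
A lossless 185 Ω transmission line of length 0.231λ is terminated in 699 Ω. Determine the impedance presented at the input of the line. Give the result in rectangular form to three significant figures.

βl = 2π × 0.231 = 83.2°
tan(βl) = tan(83.2°) = 8.34
Z_in = Z_0·(Z_L + jZ_0·tanβl)/(Z_0 + jZ_L·tanβl)
     = 185·(699 + j1540)/(185 + j5830)

Z_in ≈ 49.6 − j20.6 Ω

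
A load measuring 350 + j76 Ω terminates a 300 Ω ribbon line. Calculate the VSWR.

VSWR ≈ 1.32

Γ = (Z_L − Z_0)/(Z_L + Z_0) = (50 + j76)/(650 + j76)
|Γ| = 91/654 = 0.139
VSWR = (1 + |Γ|)/(1 − |Γ|) = 1.14/0.861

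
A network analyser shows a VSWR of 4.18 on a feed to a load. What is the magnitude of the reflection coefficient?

|Γ| = (S − 1)/(S + 1) = (4.18 − 1)/(4.18 + 1) = 3.18/5.18

|Γ| ≈ 0.614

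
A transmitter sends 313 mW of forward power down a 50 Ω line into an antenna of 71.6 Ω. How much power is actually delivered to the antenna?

P_delivered ≈ 303 mW

Γ = (71.6 − 50)/(71.6 + 50) = 0.178
|Γ|² = 0.0316
P_refl = |Γ|²·P_inc = 9.88 mW, P_del = (1 − |Γ|²)·P_inc = 303 mW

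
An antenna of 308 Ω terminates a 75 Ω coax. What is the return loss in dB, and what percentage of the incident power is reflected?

RL ≈ 4.32 dB; 37% of incident power reflected

Γ = (308 − 75)/(308 + 75) = 0.608
RL = −20·log₁₀(0.608) = 4.32 dB
P_refl/P_inc = |Γ|² = 0.37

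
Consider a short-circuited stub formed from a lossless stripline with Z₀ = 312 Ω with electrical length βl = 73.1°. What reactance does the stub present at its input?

X_in ≈ 1030 Ω (inductive)

tan(βl) = 3.29
For a short-circuited stub, Z_in = jZ_0·tan(βl)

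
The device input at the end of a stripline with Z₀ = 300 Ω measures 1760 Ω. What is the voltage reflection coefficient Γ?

Γ = 0.709

Γ = (Z_L − Z_0)/(Z_L + Z_0) = (1760 − 300)/(1760 + 300) = 1460/2060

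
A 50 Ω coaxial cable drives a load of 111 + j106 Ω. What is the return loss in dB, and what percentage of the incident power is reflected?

Γ = (61 + j106)/(161 + j106), |Γ| = 0.634
RL = −20·log₁₀(0.634) = 3.95 dB
P_refl/P_inc = |Γ|² = 0.403

RL ≈ 3.95 dB; 40.3% of incident power reflected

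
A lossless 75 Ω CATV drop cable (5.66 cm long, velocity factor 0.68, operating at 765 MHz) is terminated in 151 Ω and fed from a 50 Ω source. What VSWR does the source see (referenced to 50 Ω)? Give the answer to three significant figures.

λ = v/f = 0.68·c / 765 MHz = 0.267 m
βl = 2π·l/λ = 2π × 0.212 = 76.4°
tan(βl) = 4.14
Z_in = Z_0·(Z_L + jZ_0·tanβl)/(Z_0 + jZ_L·tanβl) = 38.9 − j13.5 Ω
Γ_s = (Z_in − Z_s)/(Z_in + Z_s) = (-11.1 − j13.5)/(88.9 − j13.5), |Γ_s| = 0.194
VSWR = (1 + |Γ_s|)/(1 − |Γ_s|)

VSWR ≈ 1.48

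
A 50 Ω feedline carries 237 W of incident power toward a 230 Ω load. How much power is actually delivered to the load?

P_delivered ≈ 139 W

Γ = (230 − 50)/(230 + 50) = 0.643
|Γ|² = 0.413
P_refl = |Γ|²·P_inc = 97.9 W, P_del = (1 − |Γ|²)·P_inc = 139 W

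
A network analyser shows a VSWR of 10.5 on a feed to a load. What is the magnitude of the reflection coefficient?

|Γ| ≈ 0.826

|Γ| = (S − 1)/(S + 1) = (10.5 − 1)/(10.5 + 1) = 9.5/11.5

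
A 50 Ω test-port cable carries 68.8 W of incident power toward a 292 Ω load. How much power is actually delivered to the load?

Γ = (292 − 50)/(292 + 50) = 0.708
|Γ|² = 0.501
P_refl = |Γ|²·P_inc = 34.4 W, P_del = (1 − |Γ|²)·P_inc = 34.4 W

P_delivered ≈ 34.4 W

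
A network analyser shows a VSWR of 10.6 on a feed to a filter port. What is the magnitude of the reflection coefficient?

|Γ| ≈ 0.828

|Γ| = (S − 1)/(S + 1) = (10.6 − 1)/(10.6 + 1) = 9.6/11.6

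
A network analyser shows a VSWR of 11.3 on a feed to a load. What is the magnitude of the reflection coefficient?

|Γ| ≈ 0.837

|Γ| = (S − 1)/(S + 1) = (11.3 − 1)/(11.3 + 1) = 10.3/12.3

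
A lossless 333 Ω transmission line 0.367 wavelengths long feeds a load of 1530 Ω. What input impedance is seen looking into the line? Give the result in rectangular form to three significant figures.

βl = 2π × 0.367 = 132°
tan(βl) = tan(132°) = -1.11
Z_in = Z_0·(Z_L + jZ_0·tanβl)/(Z_0 + jZ_L·tanβl)
     = 333·(1530 − j368)/(333 − j1690)

Z_in ≈ 127 + j276 Ω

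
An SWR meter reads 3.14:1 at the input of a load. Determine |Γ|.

|Γ| ≈ 0.517

|Γ| = (S − 1)/(S + 1) = (3.14 − 1)/(3.14 + 1) = 2.14/4.14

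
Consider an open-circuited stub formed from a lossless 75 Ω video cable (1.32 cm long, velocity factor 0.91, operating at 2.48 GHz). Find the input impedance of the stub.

Z_in ≈ −j80 Ω

λ = v/f = 0.91·c / 2.48 GHz = 0.11 m
βl = 2π·l/λ = 2π × 0.12 = 43.2°
tan(βl) = 0.938
For an open-circuited stub, Z_in = −jZ_0·cot(βl) = −jZ_0/tan(βl)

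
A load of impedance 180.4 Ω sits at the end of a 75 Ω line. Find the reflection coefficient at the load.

Γ = (Z_L − Z_0)/(Z_L + Z_0) = (180.4 − 75)/(180.4 + 75) = 105.4/255.4

Γ = 0.413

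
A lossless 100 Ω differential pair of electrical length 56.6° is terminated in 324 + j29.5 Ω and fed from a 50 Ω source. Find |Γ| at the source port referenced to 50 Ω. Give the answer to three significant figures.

tan(βl) = 1.52
Z_in = Z_0·(Z_L + jZ_0·tanβl)/(Z_0 + jZ_L·tanβl) = 43.7 − j61 Ω
Γ_s = (Z_in − Z_s)/(Z_in + Z_s) = (-6.27 − j61)/(93.7 − j61), |Γ_s| = 0.548

|Γ| ≈ 0.548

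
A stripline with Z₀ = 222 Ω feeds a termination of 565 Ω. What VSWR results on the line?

VSWR ≈ 2.55

Γ = (565 − 222)/(565 + 222) = 0.436
VSWR = (1 + 0.436)/(1 − 0.436)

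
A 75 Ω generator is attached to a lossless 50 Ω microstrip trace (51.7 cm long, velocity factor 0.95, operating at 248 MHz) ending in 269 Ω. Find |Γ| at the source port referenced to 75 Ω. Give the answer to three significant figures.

λ = v/f = 0.95·c / 248 MHz = 1.15 m
βl = 2π·l/λ = 2π × 0.45 = 162°
tan(βl) = -0.326
Z_in = Z_0·(Z_L + jZ_0·tanβl)/(Z_0 + jZ_L·tanβl) = 73.1 + j112 Ω
Γ_s = (Z_in − Z_s)/(Z_in + Z_s) = (-1.92 + j112)/(148 + j112), |Γ_s| = 0.603

|Γ| ≈ 0.603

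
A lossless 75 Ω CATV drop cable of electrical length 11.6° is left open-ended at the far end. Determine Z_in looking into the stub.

tan(βl) = 0.205
For an open-ended stub, Z_in = −jZ_0·cot(βl) = −jZ_0/tan(βl)

Z_in ≈ −j365 Ω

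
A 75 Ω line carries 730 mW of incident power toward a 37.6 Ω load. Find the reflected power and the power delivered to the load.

Γ = (37.6 − 75)/(37.6 + 75) = -0.332
|Γ|² = 0.11
P_refl = |Γ|²·P_inc = 80.5 mW, P_del = (1 − |Γ|²)·P_inc = 649 mW

P_reflected ≈ 80.5 mW; P_delivered ≈ 649 mW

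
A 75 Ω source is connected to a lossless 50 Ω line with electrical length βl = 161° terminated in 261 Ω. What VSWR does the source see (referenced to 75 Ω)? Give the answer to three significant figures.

VSWR ≈ 3.96

tan(βl) = -0.344
Z_in = Z_0·(Z_L + jZ_0·tanβl)/(Z_0 + jZ_L·tanβl) = 69 + j107 Ω
Γ_s = (Z_in − Z_s)/(Z_in + Z_s) = (-5.99 + j107)/(144 + j107), |Γ_s| = 0.597
VSWR = (1 + |Γ_s|)/(1 − |Γ_s|)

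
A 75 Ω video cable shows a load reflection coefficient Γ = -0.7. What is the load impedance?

Z_L ≈ 13.2 Ω

Z_L = Z_0·(1 + Γ)/(1 − Γ) = 75·(0.3)/(1.7)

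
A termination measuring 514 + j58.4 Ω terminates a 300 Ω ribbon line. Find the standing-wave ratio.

VSWR ≈ 1.75

Γ = (Z_L − Z_0)/(Z_L + Z_0) = (214 + j58.4)/(814 + j58.4)
|Γ| = 222/816 = 0.272
VSWR = (1 + |Γ|)/(1 − |Γ|) = 1.27/0.728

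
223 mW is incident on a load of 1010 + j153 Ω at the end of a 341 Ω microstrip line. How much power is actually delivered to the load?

|Γ| = |(669 + j153)/(1351 + j153)| = 0.505
|Γ|² = 0.255
P_refl = |Γ|²·P_inc = 56.8 mW, P_del = (1 − |Γ|²)·P_inc = 166 mW

P_delivered ≈ 166 mW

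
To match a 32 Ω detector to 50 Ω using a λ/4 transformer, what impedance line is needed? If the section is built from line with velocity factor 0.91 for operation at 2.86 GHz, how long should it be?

Z_qwt = √(Z_0·R_L) = √(50 × 32) = √1600
λ = 0.91·c/f = 0.0955 m, so l = λ/4 = 0.0239 m

Z_qwt ≈ 40 Ω; length ≈ 2.39 cm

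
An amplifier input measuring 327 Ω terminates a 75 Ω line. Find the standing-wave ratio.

VSWR ≈ 4.36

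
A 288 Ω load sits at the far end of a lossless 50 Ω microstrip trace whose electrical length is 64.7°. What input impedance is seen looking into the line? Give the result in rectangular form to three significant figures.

tan(βl) = tan(64.7°) = 2.12
Z_in = Z_0·(Z_L + jZ_0·tanβl)/(Z_0 + jZ_L·tanβl)
     = 50·(288 + j106)/(50 + j609)

Z_in ≈ 10.5 − j22.8 Ω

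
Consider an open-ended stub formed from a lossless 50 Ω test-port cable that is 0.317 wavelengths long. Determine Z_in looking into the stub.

βl = 2π × 0.317 = 114°
tan(βl) = -2.23
For an open-ended stub, Z_in = −jZ_0·cot(βl) = −jZ_0/tan(βl)

Z_in ≈ +j22.4 Ω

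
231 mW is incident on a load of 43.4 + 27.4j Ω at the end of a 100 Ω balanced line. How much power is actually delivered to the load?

|Γ| = |(-56.6 + j27.4)/(143.4 + j27.4)| = 0.431
|Γ|² = 0.186
P_refl = |Γ|²·P_inc = 42.9 mW, P_del = (1 − |Γ|²)·P_inc = 188 mW

P_delivered ≈ 188 mW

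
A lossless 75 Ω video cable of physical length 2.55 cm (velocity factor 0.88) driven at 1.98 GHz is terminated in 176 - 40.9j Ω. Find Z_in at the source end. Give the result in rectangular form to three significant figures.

Z_in ≈ 31.7 − j16.4 Ω

λ = v/f = 0.88·c / 1.98 GHz = 0.133 m
βl = 2π·l/λ = 2π × 0.191 = 68.9°
tan(βl) = tan(68.9°) = 2.58
Z_in = Z_0·(Z_L + jZ_0·tanβl)/(Z_0 + jZ_L·tanβl)
     = 75·(176 + j153)/(181 + j455)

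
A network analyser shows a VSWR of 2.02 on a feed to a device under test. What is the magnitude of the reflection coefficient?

|Γ| ≈ 0.338

|Γ| = (S − 1)/(S + 1) = (2.02 − 1)/(2.02 + 1) = 1.02/3.02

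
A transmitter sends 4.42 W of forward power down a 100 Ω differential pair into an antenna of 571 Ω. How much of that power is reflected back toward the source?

Γ = (571 − 100)/(571 + 100) = 0.702
|Γ|² = 0.493
P_refl = |Γ|²·P_inc = 2.18 W, P_del = (1 − |Γ|²)·P_inc = 2.24 W

P_reflected ≈ 2.18 W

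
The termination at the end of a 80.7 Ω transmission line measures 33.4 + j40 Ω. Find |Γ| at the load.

|Γ| ≈ 0.512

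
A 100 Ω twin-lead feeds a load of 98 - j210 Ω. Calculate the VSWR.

VSWR ≈ 6.34

Γ = (Z_L − Z_0)/(Z_L + Z_0) = (-2 − j210)/(198 − j210)
|Γ| = 210/289 = 0.728
VSWR = (1 + |Γ|)/(1 − |Γ|) = 1.73/0.272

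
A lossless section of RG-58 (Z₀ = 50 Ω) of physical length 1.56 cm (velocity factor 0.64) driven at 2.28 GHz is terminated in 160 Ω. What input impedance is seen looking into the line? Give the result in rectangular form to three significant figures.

Z_in ≈ 18.2 − j19.1 Ω

λ = v/f = 0.64·c / 2.28 GHz = 0.0842 m
βl = 2π·l/λ = 2π × 0.185 = 66.7°
tan(βl) = tan(66.7°) = 2.32
Z_in = Z_0·(Z_L + jZ_0·tanβl)/(Z_0 + jZ_L·tanβl)
     = 50·(160 + j116)/(50 + j371)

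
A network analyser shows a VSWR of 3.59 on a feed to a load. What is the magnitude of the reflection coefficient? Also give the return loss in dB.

|Γ| ≈ 0.564; return loss ≈ 4.97 dB

|Γ| = (S − 1)/(S + 1) = (3.59 − 1)/(3.59 + 1) = 2.59/4.59
RL = −20·log₁₀|Γ| = −20·log₁₀(0.564)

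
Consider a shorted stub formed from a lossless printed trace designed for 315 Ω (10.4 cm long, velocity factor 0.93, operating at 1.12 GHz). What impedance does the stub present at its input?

λ = v/f = 0.93·c / 1.12 GHz = 0.249 m
βl = 2π·l/λ = 2π × 0.417 = 150°
tan(βl) = -0.57
For a shorted stub, Z_in = jZ_0·tan(βl)

Z_in ≈ −j180 Ω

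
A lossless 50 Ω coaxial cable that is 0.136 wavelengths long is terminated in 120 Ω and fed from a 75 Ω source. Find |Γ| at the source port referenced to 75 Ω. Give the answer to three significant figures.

βl = 2π × 0.136 = 49°
tan(βl) = 1.15
Z_in = Z_0·(Z_L + jZ_0·tanβl)/(Z_0 + jZ_L·tanβl) = 32.4 − j31.8 Ω
Γ_s = (Z_in − Z_s)/(Z_in + Z_s) = (-42.6 − j31.8)/(107 − j31.8), |Γ_s| = 0.475

|Γ| ≈ 0.475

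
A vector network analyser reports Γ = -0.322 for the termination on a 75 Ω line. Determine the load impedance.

Z_L = Z_0·(1 + Γ)/(1 − Γ) = 75·(0.678)/(1.32)

Z_L ≈ 38.5 Ω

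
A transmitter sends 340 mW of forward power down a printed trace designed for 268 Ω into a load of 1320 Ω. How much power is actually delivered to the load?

Γ = (1320 − 268)/(1320 + 268) = 0.662
|Γ|² = 0.439
P_refl = |Γ|²·P_inc = 149 mW, P_del = (1 − |Γ|²)·P_inc = 191 mW

P_delivered ≈ 191 mW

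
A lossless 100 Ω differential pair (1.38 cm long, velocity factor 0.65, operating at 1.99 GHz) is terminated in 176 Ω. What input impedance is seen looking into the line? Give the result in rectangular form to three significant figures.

Z_in ≈ 78 − j45.6 Ω

λ = v/f = 0.65·c / 1.99 GHz = 0.098 m
βl = 2π·l/λ = 2π × 0.141 = 50.7°
tan(βl) = tan(50.7°) = 1.22
Z_in = Z_0·(Z_L + jZ_0·tanβl)/(Z_0 + jZ_L·tanβl)
     = 100·(176 + j122)/(100 + j215)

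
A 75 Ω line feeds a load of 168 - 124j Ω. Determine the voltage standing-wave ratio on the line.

VSWR ≈ 3.63

Γ = (Z_L − Z_0)/(Z_L + Z_0) = (93 − j124)/(243 − j124)
|Γ| = 155/273 = 0.568
VSWR = (1 + |Γ|)/(1 − |Γ|) = 1.57/0.432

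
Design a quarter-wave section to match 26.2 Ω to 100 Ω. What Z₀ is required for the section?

Z_qwt = √(Z_0·R_L) = √(100 × 26.2) = √2620

Z_qwt ≈ 51.2 Ω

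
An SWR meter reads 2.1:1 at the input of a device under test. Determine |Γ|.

|Γ| ≈ 0.355

|Γ| = (S − 1)/(S + 1) = (2.1 − 1)/(2.1 + 1) = 1.1/3.1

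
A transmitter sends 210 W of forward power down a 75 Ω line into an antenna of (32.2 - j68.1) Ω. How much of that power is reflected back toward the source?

P_reflected ≈ 84.2 W

|Γ| = |(-42.8 − j68.1)/(107.2 − j68.1)| = 0.633
|Γ|² = 0.401
P_refl = |Γ|²·P_inc = 84.2 W, P_del = (1 − |Γ|²)·P_inc = 126 W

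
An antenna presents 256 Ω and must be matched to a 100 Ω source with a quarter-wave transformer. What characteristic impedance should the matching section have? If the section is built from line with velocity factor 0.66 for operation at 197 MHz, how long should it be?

Z_qwt ≈ 160 Ω; length ≈ 25.1 cm

Z_qwt = √(Z_0·R_L) = √(100 × 256) = √25600
λ = 0.66·c/f = 1.01 m, so l = λ/4 = 0.251 m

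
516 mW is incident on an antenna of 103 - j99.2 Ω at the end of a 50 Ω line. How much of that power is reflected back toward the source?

P_reflected ≈ 196 mW

|Γ| = |(53 − j99.2)/(153 − j99.2)| = 0.617
|Γ|² = 0.38
P_refl = |Γ|²·P_inc = 196 mW, P_del = (1 − |Γ|²)·P_inc = 320 mW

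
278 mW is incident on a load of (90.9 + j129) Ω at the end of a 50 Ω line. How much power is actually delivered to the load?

P_delivered ≈ 138 mW

|Γ| = |(40.9 + j129)/(140.9 + j129)| = 0.708
|Γ|² = 0.502
P_refl = |Γ|²·P_inc = 140 mW, P_del = (1 − |Γ|²)·P_inc = 138 mW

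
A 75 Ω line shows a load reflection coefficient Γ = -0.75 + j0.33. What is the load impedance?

Z_L = Z_0·(1 + Γ)/(1 − Γ) = 75·(0.25 + j0.33)/(1.75 − j0.33)

Z_L ≈ 7.77 + j15.6 Ω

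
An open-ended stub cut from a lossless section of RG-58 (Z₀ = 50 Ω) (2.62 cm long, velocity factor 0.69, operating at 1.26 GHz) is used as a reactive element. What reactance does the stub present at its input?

X_in ≈ -32 Ω (capacitive)

λ = v/f = 0.69·c / 1.26 GHz = 0.164 m
βl = 2π·l/λ = 2π × 0.159 = 57.4°
tan(βl) = 1.56
For an open-ended stub, Z_in = −jZ_0·cot(βl) = −jZ_0/tan(βl)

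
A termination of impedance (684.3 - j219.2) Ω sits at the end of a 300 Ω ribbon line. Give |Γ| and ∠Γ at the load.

Γ = (Z_L − Z_0)/(Z_L + Z_0) = (384.3 − j219.2)/(984.3 − j219.2)
|Γ| = 442/1010 = 0.439

Γ ≈ 0.439 ∠ -17.1°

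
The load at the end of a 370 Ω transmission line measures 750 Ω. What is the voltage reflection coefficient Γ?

Γ = (Z_L − Z_0)/(Z_L + Z_0) = (750 − 370)/(750 + 370) = 380/1120

Γ = 0.339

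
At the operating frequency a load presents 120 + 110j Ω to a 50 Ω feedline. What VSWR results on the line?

Γ = (Z_L − Z_0)/(Z_L + Z_0) = (70 + j110)/(170 + j110)
|Γ| = 130/202 = 0.644
VSWR = (1 + |Γ|)/(1 − |Γ|) = 1.64/0.356

VSWR ≈ 4.62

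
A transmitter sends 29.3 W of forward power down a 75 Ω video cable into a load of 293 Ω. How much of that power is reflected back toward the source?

Γ = (293 − 75)/(293 + 75) = 0.592
|Γ|² = 0.351
P_refl = |Γ|²·P_inc = 10.3 W, P_del = (1 − |Γ|²)·P_inc = 19 W

P_reflected ≈ 10.3 W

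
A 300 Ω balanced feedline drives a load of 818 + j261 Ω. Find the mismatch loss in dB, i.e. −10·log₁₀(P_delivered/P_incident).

mismatch loss ≈ 1.28 dB

Γ = (518 + j261)/(1118 + j261), |Γ| = 0.505
|Γ|² = 0.255, so P_del/P_inc = 1 − |Γ|² = 0.745
ML = −10·log₁₀(1 − |Γ|²)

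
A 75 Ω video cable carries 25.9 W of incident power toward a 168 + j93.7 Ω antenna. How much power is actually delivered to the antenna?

P_delivered ≈ 19.2 W

|Γ| = |(93 + j93.7)/(243 + j93.7)| = 0.507
|Γ|² = 0.257
P_refl = |Γ|²·P_inc = 6.66 W, P_del = (1 − |Γ|²)·P_inc = 19.2 W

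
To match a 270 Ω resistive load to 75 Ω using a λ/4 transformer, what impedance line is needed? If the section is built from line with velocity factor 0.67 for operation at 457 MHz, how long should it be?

Z_qwt = √(Z_0·R_L) = √(75 × 270) = √20250
λ = 0.67·c/f = 0.44 m, so l = λ/4 = 0.11 m

Z_qwt ≈ 142 Ω; length ≈ 11 cm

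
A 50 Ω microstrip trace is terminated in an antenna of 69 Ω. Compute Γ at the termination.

Γ = 0.16

Γ = (Z_L − Z_0)/(Z_L + Z_0) = (69 − 50)/(69 + 50) = 19/119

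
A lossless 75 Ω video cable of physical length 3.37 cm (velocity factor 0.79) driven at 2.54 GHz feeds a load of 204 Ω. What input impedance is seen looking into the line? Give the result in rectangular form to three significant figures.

λ = v/f = 0.79·c / 2.54 GHz = 0.0933 m
βl = 2π·l/λ = 2π × 0.361 = 130°
tan(βl) = tan(130°) = -1.19
Z_in = Z_0·(Z_L + jZ_0·tanβl)/(Z_0 + jZ_L·tanβl)
     = 75·(204 − j89.3)/(75 − j243)

Z_in ≈ 42.9 + j49.7 Ω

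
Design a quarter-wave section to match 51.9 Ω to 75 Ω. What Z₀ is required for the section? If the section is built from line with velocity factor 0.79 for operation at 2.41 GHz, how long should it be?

Z_qwt = √(Z_0·R_L) = √(75 × 51.9) = √3892
λ = 0.79·c/f = 0.0983 m, so l = λ/4 = 0.0246 m

Z_qwt ≈ 62.4 Ω; length ≈ 2.46 cm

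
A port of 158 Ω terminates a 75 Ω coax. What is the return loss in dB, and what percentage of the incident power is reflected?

Γ = (158 − 75)/(158 + 75) = 0.356
RL = −20·log₁₀(0.356) = 8.97 dB
P_refl/P_inc = |Γ|² = 0.127

RL ≈ 8.97 dB; 12.7% of incident power reflected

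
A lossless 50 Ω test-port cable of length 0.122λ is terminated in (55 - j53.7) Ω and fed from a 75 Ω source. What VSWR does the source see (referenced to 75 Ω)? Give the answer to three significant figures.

βl = 2π × 0.122 = 43.9°
tan(βl) = 0.963
Z_in = Z_0·(Z_L + jZ_0·tanβl)/(Z_0 + jZ_L·tanβl) = 20.2 − j13.2 Ω
Γ_s = (Z_in − Z_s)/(Z_in + Z_s) = (-54.8 − j13.2)/(95.2 − j13.2), |Γ_s| = 0.587
VSWR = (1 + |Γ_s|)/(1 − |Γ_s|)

VSWR ≈ 3.85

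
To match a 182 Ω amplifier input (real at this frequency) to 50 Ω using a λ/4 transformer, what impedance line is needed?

Z_qwt = √(Z_0·R_L) = √(50 × 182) = √9100

Z_qwt ≈ 95.4 Ω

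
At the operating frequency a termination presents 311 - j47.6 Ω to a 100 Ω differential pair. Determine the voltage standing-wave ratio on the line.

VSWR ≈ 3.19

Γ = (Z_L − Z_0)/(Z_L + Z_0) = (211 − j47.6)/(411 − j47.6)
|Γ| = 216/414 = 0.523
VSWR = (1 + |Γ|)/(1 − |Γ|) = 1.52/0.477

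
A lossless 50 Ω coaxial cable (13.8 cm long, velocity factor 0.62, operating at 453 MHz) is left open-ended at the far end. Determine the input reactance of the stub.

X_in ≈ 30 Ω (inductive)

λ = v/f = 0.62·c / 453 MHz = 0.411 m
βl = 2π·l/λ = 2π × 0.336 = 121°
tan(βl) = -1.66
For an open-ended stub, Z_in = −jZ_0·cot(βl) = −jZ_0/tan(βl)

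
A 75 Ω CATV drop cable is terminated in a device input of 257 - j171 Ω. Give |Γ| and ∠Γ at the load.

Γ ≈ 0.669 ∠ -16°

Γ = (Z_L − Z_0)/(Z_L + Z_0) = (182 − j171)/(332 − j171)
|Γ| = 250/373 = 0.669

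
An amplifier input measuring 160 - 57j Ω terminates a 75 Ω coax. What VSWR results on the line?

VSWR ≈ 2.47

Γ = (Z_L − Z_0)/(Z_L + Z_0) = (85 − j57)/(235 − j57)
|Γ| = 102/242 = 0.423
VSWR = (1 + |Γ|)/(1 − |Γ|) = 1.42/0.577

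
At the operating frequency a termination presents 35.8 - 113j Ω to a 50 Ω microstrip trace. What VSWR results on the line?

VSWR ≈ 9.14

Γ = (Z_L − Z_0)/(Z_L + Z_0) = (-14.2 − j113)/(85.8 − j113)
|Γ| = 114/142 = 0.803
VSWR = (1 + |Γ|)/(1 − |Γ|) = 1.8/0.197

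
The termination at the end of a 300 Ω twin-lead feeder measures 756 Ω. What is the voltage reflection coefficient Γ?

Γ = (Z_L − Z_0)/(Z_L + Z_0) = (756 − 300)/(756 + 300) = 456/1056

Γ = 0.432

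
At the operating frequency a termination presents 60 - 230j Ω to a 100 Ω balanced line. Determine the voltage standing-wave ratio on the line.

Γ = (Z_L − Z_0)/(Z_L + Z_0) = (-40 − j230)/(160 − j230)
|Γ| = 233/280 = 0.833
VSWR = (1 + |Γ|)/(1 − |Γ|) = 1.83/0.167

VSWR ≈ 11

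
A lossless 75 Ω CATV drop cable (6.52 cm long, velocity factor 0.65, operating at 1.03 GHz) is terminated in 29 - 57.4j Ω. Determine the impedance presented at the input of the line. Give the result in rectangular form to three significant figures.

Z_in ≈ 267 + j114 Ω

λ = v/f = 0.65·c / 1.03 GHz = 0.189 m
βl = 2π·l/λ = 2π × 0.344 = 124°
tan(βl) = tan(124°) = -1.48
Z_in = Z_0·(Z_L + jZ_0·tanβl)/(Z_0 + jZ_L·tanβl)
     = 75·(29 − j169)/(-10.2 − j43)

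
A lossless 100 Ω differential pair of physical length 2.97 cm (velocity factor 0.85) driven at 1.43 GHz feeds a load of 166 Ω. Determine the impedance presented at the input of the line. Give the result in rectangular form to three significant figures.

Z_in ≈ 71.7 − j32.9 Ω

λ = v/f = 0.85·c / 1.43 GHz = 0.178 m
βl = 2π·l/λ = 2π × 0.167 = 60°
tan(βl) = tan(60°) = 1.73
Z_in = Z_0·(Z_L + jZ_0·tanβl)/(Z_0 + jZ_L·tanβl)
     = 100·(166 + j173)/(100 + j287)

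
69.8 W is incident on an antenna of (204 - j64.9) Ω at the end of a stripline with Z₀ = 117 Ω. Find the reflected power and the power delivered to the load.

P_reflected ≈ 7.67 W; P_delivered ≈ 62.1 W

|Γ| = |(87 − j64.9)/(321 − j64.9)| = 0.331
|Γ|² = 0.11
P_refl = |Γ|²·P_inc = 7.67 W, P_del = (1 − |Γ|²)·P_inc = 62.1 W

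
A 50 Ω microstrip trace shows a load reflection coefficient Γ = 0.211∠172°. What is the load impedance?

Z_L = Z_0·(1 + Γ)/(1 − Γ) = 50·(0.791 + j0.0294)/(1.21 − j0.0294)

Z_L ≈ 32.7 + j2.01 Ω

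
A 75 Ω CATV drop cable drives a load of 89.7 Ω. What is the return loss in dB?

RL ≈ 21 dB

Γ = (89.7 − 75)/(89.7 + 75) = 0.0893
RL = −20·log₁₀|Γ| = −20·log₁₀(0.0893)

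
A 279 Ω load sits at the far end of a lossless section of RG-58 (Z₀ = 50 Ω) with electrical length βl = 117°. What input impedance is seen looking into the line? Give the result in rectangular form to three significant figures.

Z_in ≈ 11.2 + j24.5 Ω

tan(βl) = tan(117°) = -1.96
Z_in = Z_0·(Z_L + jZ_0·tanβl)/(Z_0 + jZ_L·tanβl)
     = 50·(279 − j98.1)/(50 − j548)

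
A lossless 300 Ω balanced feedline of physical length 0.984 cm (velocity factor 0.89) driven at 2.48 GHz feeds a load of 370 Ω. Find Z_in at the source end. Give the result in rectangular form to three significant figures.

Z_in ≈ 321 − j61.8 Ω

λ = v/f = 0.89·c / 2.48 GHz = 0.108 m
βl = 2π·l/λ = 2π × 0.0914 = 32.9°
tan(βl) = tan(32.9°) = 0.647
Z_in = Z_0·(Z_L + jZ_0·tanβl)/(Z_0 + jZ_L·tanβl)
     = 300·(370 + j194)/(300 + j239)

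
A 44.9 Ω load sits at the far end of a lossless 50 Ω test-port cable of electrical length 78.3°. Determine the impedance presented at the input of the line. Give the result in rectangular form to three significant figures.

Z_in ≈ 55.1 + j2.36 Ω

tan(βl) = tan(78.3°) = 4.83
Z_in = Z_0·(Z_L + jZ_0·tanβl)/(Z_0 + jZ_L·tanβl)
     = 50·(44.9 + j241)/(50 + j217)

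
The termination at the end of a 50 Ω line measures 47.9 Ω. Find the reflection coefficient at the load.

Γ = (Z_L − Z_0)/(Z_L + Z_0) = (47.9 − 50)/(47.9 + 50) = -2.1/97.9

Γ = -0.0215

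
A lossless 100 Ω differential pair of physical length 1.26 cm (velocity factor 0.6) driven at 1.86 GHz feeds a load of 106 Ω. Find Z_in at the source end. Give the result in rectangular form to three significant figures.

Z_in ≈ 99.5 − j5.79 Ω

λ = v/f = 0.6·c / 1.86 GHz = 0.0968 m
βl = 2π·l/λ = 2π × 0.13 = 46.9°
tan(βl) = tan(46.9°) = 1.07
Z_in = Z_0·(Z_L + jZ_0·tanβl)/(Z_0 + jZ_L·tanβl)
     = 100·(106 + j107)/(100 + j113)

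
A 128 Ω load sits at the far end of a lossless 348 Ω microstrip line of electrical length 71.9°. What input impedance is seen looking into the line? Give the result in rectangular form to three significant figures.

Z_in ≈ 585 + j406 Ω

tan(βl) = tan(71.9°) = 3.06
Z_in = Z_0·(Z_L + jZ_0·tanβl)/(Z_0 + jZ_L·tanβl)
     = 348·(128 + j1060)/(348 + j392)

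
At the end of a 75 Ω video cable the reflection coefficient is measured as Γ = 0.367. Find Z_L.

Z_L ≈ 162 Ω

Z_L = Z_0·(1 + Γ)/(1 − Γ) = 75·(1.37)/(0.633)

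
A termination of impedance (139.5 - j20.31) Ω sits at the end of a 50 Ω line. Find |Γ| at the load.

Γ = (Z_L − Z_0)/(Z_L + Z_0) = (89.5 − j20.31)/(189.5 − j20.31)
|Γ| = 91.8/191

|Γ| ≈ 0.482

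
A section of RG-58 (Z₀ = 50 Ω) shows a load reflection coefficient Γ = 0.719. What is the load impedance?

Z_L = Z_0·(1 + Γ)/(1 − Γ) = 50·(1.72)/(0.281)

Z_L ≈ 306 Ω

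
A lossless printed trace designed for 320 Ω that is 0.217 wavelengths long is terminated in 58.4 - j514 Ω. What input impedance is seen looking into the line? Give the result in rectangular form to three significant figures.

Z_in ≈ 18.3 + j115 Ω

βl = 2π × 0.217 = 78.1°
tan(βl) = tan(78.1°) = 4.75
Z_in = Z_0·(Z_L + jZ_0·tanβl)/(Z_0 + jZ_L·tanβl)
     = 320·(58.4 + j1010)/(2760 + j278)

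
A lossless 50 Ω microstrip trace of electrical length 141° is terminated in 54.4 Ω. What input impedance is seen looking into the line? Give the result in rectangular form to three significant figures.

Z_in ≈ 50.7 + j4.19 Ω

tan(βl) = tan(141°) = -0.81
Z_in = Z_0·(Z_L + jZ_0·tanβl)/(Z_0 + jZ_L·tanβl)
     = 50·(54.4 − j40.5)/(50 − j44.1)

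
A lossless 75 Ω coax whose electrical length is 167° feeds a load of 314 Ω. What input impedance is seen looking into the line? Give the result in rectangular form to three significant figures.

Z_in ≈ 171 + j148 Ω

tan(βl) = tan(167°) = -0.231
Z_in = Z_0·(Z_L + jZ_0·tanβl)/(Z_0 + jZ_L·tanβl)
     = 75·(314 − j17.3)/(75 − j72.5)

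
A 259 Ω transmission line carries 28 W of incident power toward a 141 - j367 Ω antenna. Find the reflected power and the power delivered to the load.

|Γ| = |(-118 − j367)/(400 − j367)| = 0.71
|Γ|² = 0.504
P_refl = |Γ|²·P_inc = 14.1 W, P_del = (1 − |Γ|²)·P_inc = 13.9 W

P_reflected ≈ 14.1 W; P_delivered ≈ 13.9 W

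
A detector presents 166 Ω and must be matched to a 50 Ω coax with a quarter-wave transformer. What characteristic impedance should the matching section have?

Z_qwt ≈ 91.1 Ω

Z_qwt = √(Z_0·R_L) = √(50 × 166) = √8300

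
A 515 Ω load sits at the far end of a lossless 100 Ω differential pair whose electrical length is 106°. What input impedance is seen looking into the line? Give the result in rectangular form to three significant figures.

Z_in ≈ 20.9 + j27.5 Ω

tan(βl) = tan(106°) = -3.49
Z_in = Z_0·(Z_L + jZ_0·tanβl)/(Z_0 + jZ_L·tanβl)
     = 100·(515 − j349)/(100 − j1800)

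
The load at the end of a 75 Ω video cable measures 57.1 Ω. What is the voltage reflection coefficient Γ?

Γ = (Z_L − Z_0)/(Z_L + Z_0) = (57.1 − 75)/(57.1 + 75) = -17.9/132.1

Γ = -0.136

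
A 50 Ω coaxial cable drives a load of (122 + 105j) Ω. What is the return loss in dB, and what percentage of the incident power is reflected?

RL ≈ 3.99 dB; 39.9% of incident power reflected

Γ = (72 + j105)/(172 + j105), |Γ| = 0.632
RL = −20·log₁₀(0.632) = 3.99 dB
P_refl/P_inc = |Γ|² = 0.399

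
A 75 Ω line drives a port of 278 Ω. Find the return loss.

Γ = (278 − 75)/(278 + 75) = 0.575
RL = −20·log₁₀|Γ| = −20·log₁₀(0.575)

RL ≈ 4.81 dB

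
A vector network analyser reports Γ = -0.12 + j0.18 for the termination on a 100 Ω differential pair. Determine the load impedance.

Z_L ≈ 74.1 + j28 Ω

Z_L = Z_0·(1 + Γ)/(1 − Γ) = 100·(0.88 + j0.18)/(1.12 − j0.18)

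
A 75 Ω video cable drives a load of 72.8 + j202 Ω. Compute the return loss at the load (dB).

RL ≈ 1.86 dB

Γ = (-2.2 + j202)/(147.8 + j202), |Γ| = 0.807
RL = −20·log₁₀|Γ| = −20·log₁₀(0.807)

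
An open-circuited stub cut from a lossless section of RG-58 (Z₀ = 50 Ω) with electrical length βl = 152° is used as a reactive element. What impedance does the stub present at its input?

tan(βl) = -0.532
For an open-circuited stub, Z_in = −jZ_0·cot(βl) = −jZ_0/tan(βl)

Z_in ≈ +j94 Ω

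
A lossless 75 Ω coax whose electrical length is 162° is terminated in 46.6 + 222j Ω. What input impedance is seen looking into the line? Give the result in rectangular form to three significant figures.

tan(βl) = tan(162°) = -0.325
Z_in = Z_0·(Z_L + jZ_0·tanβl)/(Z_0 + jZ_L·tanβl)
     = 75·(46.6 + j198)/(147 − j15.1)

Z_in ≈ 13.2 + j102 Ω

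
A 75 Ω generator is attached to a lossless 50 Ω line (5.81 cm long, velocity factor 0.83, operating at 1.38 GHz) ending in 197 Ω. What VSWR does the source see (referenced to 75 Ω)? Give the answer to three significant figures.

VSWR ≈ 5.3

λ = v/f = 0.83·c / 1.38 GHz = 0.18 m
βl = 2π·l/λ = 2π × 0.322 = 116°
tan(βl) = -2.06
Z_in = Z_0·(Z_L + jZ_0·tanβl)/(Z_0 + jZ_L·tanβl) = 15.5 + j22.4 Ω
Γ_s = (Z_in − Z_s)/(Z_in + Z_s) = (-59.5 + j22.4)/(90.5 + j22.4), |Γ_s| = 0.683
VSWR = (1 + |Γ_s|)/(1 − |Γ_s|)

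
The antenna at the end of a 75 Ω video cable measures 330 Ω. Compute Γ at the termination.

Γ = (Z_L − Z_0)/(Z_L + Z_0) = (330 − 75)/(330 + 75) = 255/405

Γ = 0.63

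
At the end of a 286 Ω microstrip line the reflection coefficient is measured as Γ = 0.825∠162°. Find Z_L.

Z_L = Z_0·(1 + Γ)/(1 − Γ) = 286·(0.215 + j0.255)/(1.78 − j0.255)

Z_L ≈ 28.1 + j44.9 Ω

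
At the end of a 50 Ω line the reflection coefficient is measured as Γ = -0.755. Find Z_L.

Z_L = Z_0·(1 + Γ)/(1 − Γ) = 50·(0.245)/(1.75)

Z_L ≈ 6.98 Ω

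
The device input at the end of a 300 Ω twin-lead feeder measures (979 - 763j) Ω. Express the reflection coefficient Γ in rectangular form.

Γ ≈ 0.654 − j0.206

Γ = (Z_L − Z_0)/(Z_L + Z_0) = (679 − j763)/(1279 − j763)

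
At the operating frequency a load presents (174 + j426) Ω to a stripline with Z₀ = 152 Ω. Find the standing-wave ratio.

Γ = (Z_L − Z_0)/(Z_L + Z_0) = (22 + j426)/(326 + j426)
|Γ| = 427/536 = 0.795
VSWR = (1 + |Γ|)/(1 − |Γ|) = 1.8/0.205

VSWR ≈ 8.77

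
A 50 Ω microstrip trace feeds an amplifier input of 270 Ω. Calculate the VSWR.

Γ = (270 − 50)/(270 + 50) = 0.688
VSWR = (1 + 0.688)/(1 − 0.688)

VSWR ≈ 5.4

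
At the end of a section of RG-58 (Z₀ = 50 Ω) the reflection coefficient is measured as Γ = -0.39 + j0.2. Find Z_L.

Z_L ≈ 20.5 + j10.1 Ω

Z_L = Z_0·(1 + Γ)/(1 − Γ) = 50·(0.61 + j0.2)/(1.39 − j0.2)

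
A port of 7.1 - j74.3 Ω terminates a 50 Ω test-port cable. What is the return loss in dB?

Γ = (-42.9 − j74.3)/(57.1 − j74.3), |Γ| = 0.916
RL = −20·log₁₀|Γ| = −20·log₁₀(0.916)

RL ≈ 0.766 dB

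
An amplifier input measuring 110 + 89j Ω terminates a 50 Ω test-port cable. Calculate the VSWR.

Γ = (Z_L − Z_0)/(Z_L + Z_0) = (60 + j89)/(160 + j89)
|Γ| = 107/183 = 0.586
VSWR = (1 + |Γ|)/(1 − |Γ|) = 1.59/0.414

VSWR ≈ 3.83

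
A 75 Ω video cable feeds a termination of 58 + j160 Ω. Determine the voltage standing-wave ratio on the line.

Γ = (Z_L − Z_0)/(Z_L + Z_0) = (-17 + j160)/(133 + j160)
|Γ| = 161/208 = 0.773
VSWR = (1 + |Γ|)/(1 − |Γ|) = 1.77/0.227

VSWR ≈ 7.82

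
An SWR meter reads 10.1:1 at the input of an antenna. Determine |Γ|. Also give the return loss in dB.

|Γ| ≈ 0.82; return loss ≈ 1.73 dB

|Γ| = (S − 1)/(S + 1) = (10.1 − 1)/(10.1 + 1) = 9.1/11.1
RL = −20·log₁₀|Γ| = −20·log₁₀(0.82)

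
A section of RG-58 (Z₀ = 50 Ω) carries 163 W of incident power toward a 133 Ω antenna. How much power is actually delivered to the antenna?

Γ = (133 − 50)/(133 + 50) = 0.454
|Γ|² = 0.206
P_refl = |Γ|²·P_inc = 33.5 W, P_del = (1 − |Γ|²)·P_inc = 129 W

P_delivered ≈ 129 W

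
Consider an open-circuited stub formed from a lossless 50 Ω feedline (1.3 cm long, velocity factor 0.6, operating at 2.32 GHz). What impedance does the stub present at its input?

λ = v/f = 0.6·c / 2.32 GHz = 0.0776 m
βl = 2π·l/λ = 2π × 0.168 = 60.3°
tan(βl) = 1.75
For an open-circuited stub, Z_in = −jZ_0·cot(βl) = −jZ_0/tan(βl)

Z_in ≈ −j28.5 Ω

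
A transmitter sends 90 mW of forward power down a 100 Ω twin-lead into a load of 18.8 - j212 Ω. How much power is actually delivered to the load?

P_delivered ≈ 11.5 mW

|Γ| = |(-81.2 − j212)/(118.8 − j212)| = 0.934
|Γ|² = 0.873
P_refl = |Γ|²·P_inc = 78.5 mW, P_del = (1 − |Γ|²)·P_inc = 11.5 mW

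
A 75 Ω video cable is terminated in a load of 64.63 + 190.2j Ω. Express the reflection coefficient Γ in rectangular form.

Γ ≈ 0.624 + j0.512

Γ = (Z_L − Z_0)/(Z_L + Z_0) = (-10.37 + j190.2)/(139.6 + j190.2)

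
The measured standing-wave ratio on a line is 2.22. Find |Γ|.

|Γ| = (S − 1)/(S + 1) = (2.22 − 1)/(2.22 + 1) = 1.22/3.22

|Γ| ≈ 0.379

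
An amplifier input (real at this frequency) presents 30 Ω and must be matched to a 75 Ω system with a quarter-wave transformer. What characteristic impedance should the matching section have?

Z_qwt ≈ 47.4 Ω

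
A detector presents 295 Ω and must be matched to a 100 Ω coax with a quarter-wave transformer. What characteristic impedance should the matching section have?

Z_qwt = √(Z_0·R_L) = √(100 × 295) = √29500

Z_qwt ≈ 172 Ω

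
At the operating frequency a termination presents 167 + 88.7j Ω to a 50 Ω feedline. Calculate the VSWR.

VSWR ≈ 4.35

Γ = (Z_L − Z_0)/(Z_L + Z_0) = (117 + j88.7)/(217 + j88.7)
|Γ| = 147/234 = 0.626
VSWR = (1 + |Γ|)/(1 − |Γ|) = 1.63/0.374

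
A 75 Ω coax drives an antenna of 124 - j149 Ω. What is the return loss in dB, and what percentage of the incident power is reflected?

Γ = (49 − j149)/(199 − j149), |Γ| = 0.631
RL = −20·log₁₀(0.631) = 4 dB
P_refl/P_inc = |Γ|² = 0.398

RL ≈ 4 dB; 39.8% of incident power reflected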